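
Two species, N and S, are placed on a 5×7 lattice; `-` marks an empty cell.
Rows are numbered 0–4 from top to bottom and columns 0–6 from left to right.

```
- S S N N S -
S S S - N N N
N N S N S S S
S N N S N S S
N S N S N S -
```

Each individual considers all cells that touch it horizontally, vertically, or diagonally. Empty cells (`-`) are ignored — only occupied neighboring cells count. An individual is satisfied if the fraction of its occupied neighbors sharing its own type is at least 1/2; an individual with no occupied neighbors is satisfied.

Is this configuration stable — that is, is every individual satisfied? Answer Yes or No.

No

(0,1)S 4/4 ok
(0,2)S 3/4 ok
(0,3)N 2/4 ok
(0,4)N 3/4 ok
(0,5)S 0/4 unhappy
(1,0)S 2/4 ok
(1,1)S 5/7 ok
(1,2)S 4/7 ok
(1,4)N 4/7 ok
(1,5)N 3/7 unhappy
(1,6)N 1/4 unhappy
(2,0)N 2/5 unhappy
(2,1)N 3/8 unhappy
(2,2)S 3/7 unhappy
(2,3)N 3/7 unhappy
(2,4)S 3/7 unhappy
(2,5)S 4/8 ok
(2,6)S 3/5 ok
(3,0)S 1/5 unhappy
(3,1)N 5/8 ok
(3,2)N 4/8 ok
(3,3)S 3/8 unhappy
(3,4)N 2/8 unhappy
(3,5)S 5/7 ok
(3,6)S 4/4 ok
(4,0)N 1/3 unhappy
(4,1)S 1/5 unhappy
(4,2)N 2/5 unhappy
(4,3)S 1/5 unhappy
(4,4)N 1/5 unhappy
(4,5)S 2/4 ok
For instance (0,5) has only 0/4 same-type neighbors, below 1/2.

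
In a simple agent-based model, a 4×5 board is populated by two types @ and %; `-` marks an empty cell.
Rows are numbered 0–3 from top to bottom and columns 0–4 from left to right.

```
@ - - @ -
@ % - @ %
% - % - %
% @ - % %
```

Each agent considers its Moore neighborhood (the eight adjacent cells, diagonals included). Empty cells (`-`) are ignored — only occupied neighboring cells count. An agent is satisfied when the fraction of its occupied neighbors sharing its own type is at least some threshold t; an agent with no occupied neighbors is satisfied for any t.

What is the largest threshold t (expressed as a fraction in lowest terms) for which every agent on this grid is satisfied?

0/1

Row 0: (0,0)@ 1/2 · (0,3)@ 1/2
Row 1: (1,0)@ 1/3 · (1,1)% 2/4 · (1,3)@ 1/4 · (1,4)% 1/3
Row 2: (2,0)% 2/4 · (2,2)% 2/4 · (2,4)% 3/4
Row 3: (3,0)% 1/2 · (3,1)@ 0/3 · (3,3)% 3/3 · (3,4)% 2/2
The smallest same-type fraction is 0/3 at (3,1), which reduces to 0/1. Any threshold above that leaves this agent unsatisfied.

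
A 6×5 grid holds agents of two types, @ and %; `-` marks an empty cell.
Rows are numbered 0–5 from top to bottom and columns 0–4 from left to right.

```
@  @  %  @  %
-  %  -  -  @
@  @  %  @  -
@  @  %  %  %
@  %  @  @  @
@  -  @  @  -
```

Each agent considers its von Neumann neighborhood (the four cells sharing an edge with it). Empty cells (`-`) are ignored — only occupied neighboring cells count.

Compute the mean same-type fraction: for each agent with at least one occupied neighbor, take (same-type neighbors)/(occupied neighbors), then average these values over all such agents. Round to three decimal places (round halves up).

0.483

(0,0)@ 1/1
(0,1)@ 1/3
(0,2)% 0/2
(0,3)@ 0/2
(0,4)% 0/2
(1,1)% 0/2
(1,4)@ 0/1
(2,0)@ 2/2
(2,1)@ 2/4
(2,2)% 1/3
(2,3)@ 0/2
(3,0)@ 3/3
(3,1)@ 2/4
(3,2)% 2/4
(3,3)% 2/4
(3,4)% 1/2
(4,0)@ 2/3
(4,1)% 0/3
(4,2)@ 2/4
(4,3)@ 3/4
(4,4)@ 1/2
(5,0)@ 1/1
(5,2)@ 2/2
(5,3)@ 2/2
Sum over 24 agents: 1/1 + 1/3 + 0/2 + 0/2 + 0/2 + 0/2 + 0/1 + 2/2 + 2/4 + 1/3 + 0/2 + 3/3 + 2/4 + 2/4 + 2/4 + 1/2 + 2/3 + 0/3 + 2/4 + 3/4 + 1/2 + 1/1 + 2/2 + 2/2 = 139/12; mean = 139/12 ÷ 24 = 139/288 = 0.482638… → 0.483.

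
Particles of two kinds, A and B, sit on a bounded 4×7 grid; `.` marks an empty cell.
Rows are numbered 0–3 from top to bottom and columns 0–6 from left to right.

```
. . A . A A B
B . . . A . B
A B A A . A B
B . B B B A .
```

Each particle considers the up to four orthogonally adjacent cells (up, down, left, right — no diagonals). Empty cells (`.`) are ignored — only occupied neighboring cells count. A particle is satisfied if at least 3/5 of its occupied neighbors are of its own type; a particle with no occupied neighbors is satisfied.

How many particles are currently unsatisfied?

13

Row 0: (0,2)A 0/0 satisfied · (0,4)A 2/2 satisfied · (0,5)A 1/2 not · (0,6)B 1/2 not
Row 1: (1,0)B 0/1 not · (1,4)A 1/1 satisfied · (1,6)B 2/2 satisfied
Row 2: (2,0)A 0/3 not · (2,1)B 0/2 not · (2,2)A 1/3 not · (2,3)A 1/2 not · (2,5)A 1/2 not · (2,6)B 1/2 not
Row 3: (3,0)B 0/1 not · (3,2)B 1/2 not · (3,3)B 2/3 satisfied · (3,4)B 1/2 not · (3,5)A 1/2 not
Unsatisfied: (0,5), (0,6), (1,0), (2,0), (2,1), (2,2), (2,3), (2,5), (2,6), (3,0), (3,2), (3,4), (3,5) — 13 in total.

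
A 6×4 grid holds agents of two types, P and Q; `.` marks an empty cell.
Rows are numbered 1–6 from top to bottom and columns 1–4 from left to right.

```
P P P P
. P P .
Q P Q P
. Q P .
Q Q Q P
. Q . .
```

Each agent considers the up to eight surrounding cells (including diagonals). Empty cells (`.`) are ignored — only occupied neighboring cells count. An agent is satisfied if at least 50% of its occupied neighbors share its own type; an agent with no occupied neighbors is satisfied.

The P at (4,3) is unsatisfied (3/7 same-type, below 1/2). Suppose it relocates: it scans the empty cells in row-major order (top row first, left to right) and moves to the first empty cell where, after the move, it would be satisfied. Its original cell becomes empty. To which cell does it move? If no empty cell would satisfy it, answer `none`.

Vacating (4,3). Empty cells in order:
  (2,1): 4/5 same-type → satisfied — stop here.

(2,1)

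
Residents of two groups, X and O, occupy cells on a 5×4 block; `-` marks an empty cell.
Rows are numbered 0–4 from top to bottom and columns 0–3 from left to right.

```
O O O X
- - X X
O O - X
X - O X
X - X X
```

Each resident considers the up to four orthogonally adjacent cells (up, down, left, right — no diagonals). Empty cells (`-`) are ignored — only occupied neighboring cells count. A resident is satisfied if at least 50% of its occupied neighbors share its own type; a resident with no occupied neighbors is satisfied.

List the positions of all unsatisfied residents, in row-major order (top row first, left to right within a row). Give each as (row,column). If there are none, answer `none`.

(0,0)O 1/1 ok
(0,1)O 2/2 ok
(0,2)O 1/3 unhappy
(0,3)X 1/2 ok
(1,2)X 1/2 ok
(1,3)X 3/3 ok
(2,0)O 1/2 ok
(2,1)O 1/1 ok
(2,3)X 2/2 ok
(3,0)X 1/2 ok
(3,2)O 0/2 unhappy
(3,3)X 2/3 ok
(4,0)X 1/1 ok
(4,2)X 1/2 ok
(4,3)X 2/2 ok

(0,2), (3,2)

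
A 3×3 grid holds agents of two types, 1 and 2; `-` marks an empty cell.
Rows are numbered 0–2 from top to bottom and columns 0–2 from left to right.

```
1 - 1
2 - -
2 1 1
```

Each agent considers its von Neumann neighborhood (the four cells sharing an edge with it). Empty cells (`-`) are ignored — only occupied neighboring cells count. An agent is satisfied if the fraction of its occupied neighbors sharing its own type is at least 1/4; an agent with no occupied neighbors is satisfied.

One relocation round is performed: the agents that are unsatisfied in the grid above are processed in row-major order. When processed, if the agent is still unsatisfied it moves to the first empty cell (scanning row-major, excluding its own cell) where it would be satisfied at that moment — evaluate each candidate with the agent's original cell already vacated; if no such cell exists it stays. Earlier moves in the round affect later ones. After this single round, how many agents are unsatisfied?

0

Initially unsatisfied (in order): (0,0).
  (0,0) → (0,1).
Resulting grid:
- 1 1
2 - -
2 1 1
All satisfied now.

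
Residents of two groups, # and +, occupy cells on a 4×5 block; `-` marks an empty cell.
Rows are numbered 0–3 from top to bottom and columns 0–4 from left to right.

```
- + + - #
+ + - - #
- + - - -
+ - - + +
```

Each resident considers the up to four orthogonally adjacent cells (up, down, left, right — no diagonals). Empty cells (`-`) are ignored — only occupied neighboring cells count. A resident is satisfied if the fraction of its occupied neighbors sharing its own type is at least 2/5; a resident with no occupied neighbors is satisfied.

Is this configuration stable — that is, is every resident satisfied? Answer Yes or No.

Row 0: (0,1)+ 2/2 satisfied · (0,2)+ 1/1 satisfied · (0,4)# 1/1 satisfied
Row 1: (1,0)+ 1/1 satisfied · (1,1)+ 3/3 satisfied · (1,4)# 1/1 satisfied
Row 2: (2,1)+ 1/1 satisfied
Row 3: (3,0)+ 0/0 satisfied · (3,3)+ 1/1 satisfied · (3,4)+ 1/1 satisfied
All meet the threshold, so the configuration is stable.

Yes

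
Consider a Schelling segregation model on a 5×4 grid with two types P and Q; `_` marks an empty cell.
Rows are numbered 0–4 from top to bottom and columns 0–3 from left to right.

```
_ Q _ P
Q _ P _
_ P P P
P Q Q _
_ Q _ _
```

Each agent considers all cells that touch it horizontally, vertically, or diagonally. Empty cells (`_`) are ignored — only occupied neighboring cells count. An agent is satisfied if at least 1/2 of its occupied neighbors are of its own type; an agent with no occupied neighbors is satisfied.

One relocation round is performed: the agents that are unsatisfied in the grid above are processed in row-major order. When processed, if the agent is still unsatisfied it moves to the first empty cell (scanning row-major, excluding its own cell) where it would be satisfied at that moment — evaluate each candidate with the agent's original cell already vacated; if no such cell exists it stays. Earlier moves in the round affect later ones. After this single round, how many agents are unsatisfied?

1

Initially unsatisfied (in order): (3,0), (3,1), (3,2).
  (3,0) → (0,2).
  (3,1): now satisfied by earlier moves; stays.
  (3,2) → (0,0).
Resulting grid:
Q Q P P
Q _ P _
_ P P P
_ Q _ _
_ Q _ _
Unsatisfied now: (3,1).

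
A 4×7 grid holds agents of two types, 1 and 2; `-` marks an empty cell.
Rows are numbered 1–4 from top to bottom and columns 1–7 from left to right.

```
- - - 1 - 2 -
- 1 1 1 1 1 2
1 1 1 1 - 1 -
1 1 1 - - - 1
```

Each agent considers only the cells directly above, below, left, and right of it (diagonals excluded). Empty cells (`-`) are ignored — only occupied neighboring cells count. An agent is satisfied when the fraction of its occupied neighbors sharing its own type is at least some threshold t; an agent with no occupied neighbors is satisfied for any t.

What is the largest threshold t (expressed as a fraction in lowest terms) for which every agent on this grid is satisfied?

0/1

Row 1: (1,4)1 1/1 · (1,6)2 0/1
Row 2: (2,2)1 2/2 · (2,3)1 3/3 · (2,4)1 4/4 · (2,5)1 2/2 · (2,6)1 2/4 · (2,7)2 0/1
Row 3: (3,1)1 2/2 · (3,2)1 4/4 · (3,3)1 4/4 · (3,4)1 2/2 · (3,6)1 1/1
Row 4: (4,1)1 2/2 · (4,2)1 3/3 · (4,3)1 2/2 · (4,7)1 — no occupied neighbors
The smallest same-type fraction is 0/1 at (1,6), which reduces to 0/1. Any threshold above that leaves this agent unsatisfied.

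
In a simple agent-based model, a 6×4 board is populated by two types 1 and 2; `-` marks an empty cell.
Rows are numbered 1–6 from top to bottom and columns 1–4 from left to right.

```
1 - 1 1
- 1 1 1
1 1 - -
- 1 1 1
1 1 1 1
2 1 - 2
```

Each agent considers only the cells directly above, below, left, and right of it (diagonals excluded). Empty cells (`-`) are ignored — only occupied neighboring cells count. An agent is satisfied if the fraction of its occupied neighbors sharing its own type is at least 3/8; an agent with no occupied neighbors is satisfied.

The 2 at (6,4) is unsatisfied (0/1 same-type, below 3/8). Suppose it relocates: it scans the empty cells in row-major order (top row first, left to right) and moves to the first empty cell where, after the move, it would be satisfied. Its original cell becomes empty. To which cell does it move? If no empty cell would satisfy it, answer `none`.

Vacating (6,4). Empty cells in order:
  (1,2): 0/3 same-type → still unsatisfied.
  (2,1): 0/3 same-type → still unsatisfied.
  (3,3): 0/3 same-type → still unsatisfied.
  (3,4): 0/2 same-type → still unsatisfied.
  (4,1): 0/3 same-type → still unsatisfied.
  (6,3): 0/2 same-type → still unsatisfied.

none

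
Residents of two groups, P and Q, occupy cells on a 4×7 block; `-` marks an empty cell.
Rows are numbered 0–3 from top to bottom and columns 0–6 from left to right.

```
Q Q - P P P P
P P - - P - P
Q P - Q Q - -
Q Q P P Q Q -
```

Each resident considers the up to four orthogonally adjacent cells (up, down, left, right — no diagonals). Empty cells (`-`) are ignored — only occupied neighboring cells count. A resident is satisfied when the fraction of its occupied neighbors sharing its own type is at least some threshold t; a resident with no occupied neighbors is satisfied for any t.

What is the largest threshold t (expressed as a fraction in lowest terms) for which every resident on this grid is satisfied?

1/3

Row 0: (0,0)Q 1/2 · (0,1)Q 1/2 · (0,3)P 1/1 · (0,4)P 3/3 · (0,5)P 2/2 · (0,6)P 2/2
Row 1: (1,0)P 1/3 · (1,1)P 2/3 · (1,4)P 1/2 · (1,6)P 1/1
Row 2: (2,0)Q 1/3 · (2,1)P 1/3 · (2,3)Q 1/2 · (2,4)Q 2/3
Row 3: (3,0)Q 2/2 · (3,1)Q 1/3 · (3,2)P 1/2 · (3,3)P 1/3 · (3,4)Q 2/3 · (3,5)Q 1/1
The smallest same-type fraction is 1/3 at (1,0), which reduces to 1/3. Any threshold above that leaves this resident unsatisfied.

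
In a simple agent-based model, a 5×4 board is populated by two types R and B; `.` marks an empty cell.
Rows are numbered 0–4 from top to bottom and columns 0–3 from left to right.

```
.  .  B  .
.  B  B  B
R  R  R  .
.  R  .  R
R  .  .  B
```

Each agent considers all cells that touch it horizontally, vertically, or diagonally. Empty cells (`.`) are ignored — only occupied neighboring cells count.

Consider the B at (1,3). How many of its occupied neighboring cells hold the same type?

2

Occupied neighbors of (1,3): (0,2)=B, (1,2)=B, (2,2)=R.
Same type (B): 2 of 3.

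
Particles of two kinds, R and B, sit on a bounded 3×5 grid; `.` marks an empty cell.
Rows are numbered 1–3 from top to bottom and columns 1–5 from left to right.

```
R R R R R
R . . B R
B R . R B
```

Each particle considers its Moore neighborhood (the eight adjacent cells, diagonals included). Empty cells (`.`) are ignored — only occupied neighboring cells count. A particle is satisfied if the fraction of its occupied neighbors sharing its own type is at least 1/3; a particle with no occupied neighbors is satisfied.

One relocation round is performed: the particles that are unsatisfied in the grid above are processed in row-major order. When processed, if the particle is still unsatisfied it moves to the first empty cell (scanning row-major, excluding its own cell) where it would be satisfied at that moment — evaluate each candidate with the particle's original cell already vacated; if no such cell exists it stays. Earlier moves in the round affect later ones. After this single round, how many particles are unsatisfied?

2

Initially unsatisfied (in order): (2,4), (3,1).
  (2,4): no empty cell satisfies it; stays.
  (3,1) → (3,3).
Resulting grid:
R R R R R
R . . B R
. R B R B
Unsatisfied now: (2,4), (3,4).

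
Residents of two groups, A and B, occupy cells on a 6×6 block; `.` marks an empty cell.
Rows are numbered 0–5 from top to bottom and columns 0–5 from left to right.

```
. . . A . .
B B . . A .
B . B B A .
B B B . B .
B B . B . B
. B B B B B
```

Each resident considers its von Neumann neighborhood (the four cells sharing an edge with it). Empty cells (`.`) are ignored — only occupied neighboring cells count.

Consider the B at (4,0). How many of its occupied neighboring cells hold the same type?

2

Occupied neighbors of (4,0): (3,0)=B, (4,1)=B.
Same type (B): 2 of 2.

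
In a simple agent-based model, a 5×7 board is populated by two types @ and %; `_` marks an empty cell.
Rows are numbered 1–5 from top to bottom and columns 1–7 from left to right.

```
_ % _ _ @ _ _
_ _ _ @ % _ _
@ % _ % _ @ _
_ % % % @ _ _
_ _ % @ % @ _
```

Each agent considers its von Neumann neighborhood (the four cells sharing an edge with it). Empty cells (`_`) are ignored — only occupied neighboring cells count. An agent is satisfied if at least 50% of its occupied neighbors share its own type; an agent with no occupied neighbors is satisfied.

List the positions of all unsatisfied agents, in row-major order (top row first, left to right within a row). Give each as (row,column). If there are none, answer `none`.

Row 1: (1,2)% 0/0 ✓ · (1,5)@ 0/1 ✗
Row 2: (2,4)@ 0/2 ✗ · (2,5)% 0/2 ✗
Row 3: (3,1)@ 0/1 ✗ · (3,2)% 1/2 ✓ · (3,4)% 1/2 ✓ · (3,6)@ 0/0 ✓
Row 4: (4,2)% 2/2 ✓ · (4,3)% 3/3 ✓ · (4,4)% 2/4 ✓ · (4,5)@ 0/2 ✗
Row 5: (5,3)% 1/2 ✓ · (5,4)@ 0/3 ✗ · (5,5)% 0/3 ✗ · (5,6)@ 0/1 ✗

(1,5), (2,4), (2,5), (3,1), (4,5), (5,4), (5,5), (5,6)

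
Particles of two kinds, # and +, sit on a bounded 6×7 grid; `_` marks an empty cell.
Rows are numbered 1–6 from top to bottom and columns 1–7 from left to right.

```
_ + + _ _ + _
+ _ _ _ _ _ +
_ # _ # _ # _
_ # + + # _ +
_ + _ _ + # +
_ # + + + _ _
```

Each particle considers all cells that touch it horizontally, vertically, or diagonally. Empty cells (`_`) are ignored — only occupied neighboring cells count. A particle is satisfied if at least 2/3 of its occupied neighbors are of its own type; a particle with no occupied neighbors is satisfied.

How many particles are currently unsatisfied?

Row 1: (1,2)+ 2/2 satisfied · (1,3)+ 1/1 satisfied · (1,6)+ 1/1 satisfied
Row 2: (2,1)+ 1/2 not · (2,7)+ 1/2 not
Row 3: (3,2)# 1/3 not · (3,4)# 1/3 not · (3,6)# 1/3 not
Row 4: (4,2)# 1/3 not · (4,3)+ 2/5 not · (4,4)+ 2/4 not · (4,5)# 3/5 not · (4,7)+ 1/3 not
Row 5: (5,2)+ 2/4 not · (5,5)+ 3/5 not · (5,6)# 1/5 not · (5,7)+ 1/2 not
Row 6: (6,2)# 0/2 not · (6,3)+ 2/3 satisfied · (6,4)+ 3/3 satisfied · (6,5)+ 2/3 satisfied
Unsatisfied: (2,1), (2,7), (3,2), (3,4), (3,6), (4,2), (4,3), (4,4), (4,5), (4,7), (5,2), (5,5), (5,6), (5,7), (6,2) — 15 in total.

15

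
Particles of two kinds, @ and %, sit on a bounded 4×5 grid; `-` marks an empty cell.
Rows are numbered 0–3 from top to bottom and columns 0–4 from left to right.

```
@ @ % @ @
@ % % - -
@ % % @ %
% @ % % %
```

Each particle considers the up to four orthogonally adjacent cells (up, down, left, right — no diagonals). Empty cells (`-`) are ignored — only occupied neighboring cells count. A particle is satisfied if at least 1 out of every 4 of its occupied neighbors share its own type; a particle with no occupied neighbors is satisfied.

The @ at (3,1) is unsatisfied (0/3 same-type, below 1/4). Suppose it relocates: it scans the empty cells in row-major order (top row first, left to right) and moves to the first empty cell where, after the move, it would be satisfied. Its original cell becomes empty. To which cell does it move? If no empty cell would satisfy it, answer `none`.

(1,3)

Vacating (3,1). Empty cells in order:
  (1,3): 2/3 same-type → satisfied — stop here.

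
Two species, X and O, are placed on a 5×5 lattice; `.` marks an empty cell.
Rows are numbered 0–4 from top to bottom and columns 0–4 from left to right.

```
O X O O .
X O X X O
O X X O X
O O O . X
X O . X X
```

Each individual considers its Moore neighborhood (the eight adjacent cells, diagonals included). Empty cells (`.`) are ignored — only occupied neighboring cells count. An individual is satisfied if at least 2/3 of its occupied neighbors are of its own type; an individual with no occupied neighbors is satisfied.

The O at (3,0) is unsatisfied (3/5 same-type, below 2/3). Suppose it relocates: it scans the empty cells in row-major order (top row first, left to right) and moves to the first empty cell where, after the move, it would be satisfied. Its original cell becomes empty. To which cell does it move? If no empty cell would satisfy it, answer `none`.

Vacating (3,0). Empty cells in order:
  (0,4): 2/3 same-type → satisfied — stop here.

(0,4)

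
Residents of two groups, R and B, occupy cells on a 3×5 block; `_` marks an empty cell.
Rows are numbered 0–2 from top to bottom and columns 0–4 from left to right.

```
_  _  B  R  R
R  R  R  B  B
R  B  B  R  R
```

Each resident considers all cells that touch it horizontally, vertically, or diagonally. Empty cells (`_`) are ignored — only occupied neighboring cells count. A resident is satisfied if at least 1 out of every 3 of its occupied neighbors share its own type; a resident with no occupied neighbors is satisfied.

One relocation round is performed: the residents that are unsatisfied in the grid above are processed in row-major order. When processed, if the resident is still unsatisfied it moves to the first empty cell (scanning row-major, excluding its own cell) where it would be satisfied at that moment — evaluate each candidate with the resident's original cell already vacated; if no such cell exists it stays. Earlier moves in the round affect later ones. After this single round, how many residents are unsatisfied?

3

Initially unsatisfied (in order): (0,2), (1,4), (2,1).
  (0,2): no empty cell satisfies it; stays.
  (1,4): no empty cell satisfies it; stays.
  (2,1): no empty cell satisfies it; stays.
Resulting grid:
_ _ B R R
R R R B B
R B B R R
Unsatisfied now: (0,2), (1,4), (2,1).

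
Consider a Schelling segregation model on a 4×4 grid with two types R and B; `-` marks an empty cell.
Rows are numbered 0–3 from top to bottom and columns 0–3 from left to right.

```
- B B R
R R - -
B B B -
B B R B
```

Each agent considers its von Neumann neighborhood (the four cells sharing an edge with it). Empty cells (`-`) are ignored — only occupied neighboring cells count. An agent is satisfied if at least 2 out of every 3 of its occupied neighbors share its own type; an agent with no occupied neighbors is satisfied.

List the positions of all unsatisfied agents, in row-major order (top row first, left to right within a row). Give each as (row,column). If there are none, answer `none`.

(0,1), (0,2), (0,3), (1,0), (1,1), (2,2), (3,2), (3,3)

Row 0: (0,1)B 1/2 unhappy · (0,2)B 1/2 unhappy · (0,3)R 0/1 unhappy
Row 1: (1,0)R 1/2 unhappy · (1,1)R 1/3 unhappy
Row 2: (2,0)B 2/3 ok · (2,1)B 3/4 ok · (2,2)B 1/2 unhappy
Row 3: (3,0)B 2/2 ok · (3,1)B 2/3 ok · (3,2)R 0/3 unhappy · (3,3)B 0/1 unhappy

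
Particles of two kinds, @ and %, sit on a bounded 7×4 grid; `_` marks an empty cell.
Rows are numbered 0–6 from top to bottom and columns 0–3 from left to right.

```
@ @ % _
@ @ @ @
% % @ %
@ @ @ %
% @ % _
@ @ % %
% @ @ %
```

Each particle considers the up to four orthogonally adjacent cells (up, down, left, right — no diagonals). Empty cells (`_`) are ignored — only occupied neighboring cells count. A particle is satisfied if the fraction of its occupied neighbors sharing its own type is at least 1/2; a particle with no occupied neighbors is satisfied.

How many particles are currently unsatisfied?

10

Row 0: (0,0)@ 2/2 ok · (0,1)@ 2/3 ok · (0,2)% 0/2 unhappy
Row 1: (1,0)@ 2/3 ok · (1,1)@ 3/4 ok · (1,2)@ 3/4 ok · (1,3)@ 1/2 ok
Row 2: (2,0)% 1/3 unhappy · (2,1)% 1/4 unhappy · (2,2)@ 2/4 ok · (2,3)% 1/3 unhappy
Row 3: (3,0)@ 1/3 unhappy · (3,1)@ 3/4 ok · (3,2)@ 2/4 ok · (3,3)% 1/2 ok
Row 4: (4,0)% 0/3 unhappy · (4,1)@ 2/4 ok · (4,2)% 1/3 unhappy
Row 5: (5,0)@ 1/3 unhappy · (5,1)@ 3/4 ok · (5,2)% 2/4 ok · (5,3)% 2/2 ok
Row 6: (6,0)% 0/2 unhappy · (6,1)@ 2/3 ok · (6,2)@ 1/3 unhappy · (6,3)% 1/2 ok
Unsatisfied: (0,2), (2,0), (2,1), (2,3), (3,0), (4,0), (4,2), (5,0), (6,0), (6,2) — 10 in total.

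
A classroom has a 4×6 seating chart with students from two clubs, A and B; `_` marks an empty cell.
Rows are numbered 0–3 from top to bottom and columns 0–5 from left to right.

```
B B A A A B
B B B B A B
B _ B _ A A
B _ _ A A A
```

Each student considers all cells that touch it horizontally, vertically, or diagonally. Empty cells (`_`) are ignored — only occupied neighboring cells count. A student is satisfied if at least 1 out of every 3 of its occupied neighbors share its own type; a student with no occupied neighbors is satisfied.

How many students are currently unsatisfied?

(0,0)B 3/3 satisfied
(0,1)B 4/5 satisfied
(0,2)A 1/5 not
(0,3)A 3/5 satisfied
(0,4)A 2/5 satisfied
(0,5)B 1/3 satisfied
(1,0)B 4/4 satisfied
(1,1)B 6/7 satisfied
(1,2)B 4/6 satisfied
(1,3)B 2/7 not
(1,4)A 4/7 satisfied
(1,5)B 1/5 not
(2,0)B 3/3 satisfied
(2,2)B 3/4 satisfied
(2,4)A 5/7 satisfied
(2,5)A 4/5 satisfied
(3,0)B 1/1 satisfied
(3,3)A 2/3 satisfied
(3,4)A 4/4 satisfied
(3,5)A 3/3 satisfied
Unsatisfied: (0,2), (1,3), (1,5) — 3 in total.

3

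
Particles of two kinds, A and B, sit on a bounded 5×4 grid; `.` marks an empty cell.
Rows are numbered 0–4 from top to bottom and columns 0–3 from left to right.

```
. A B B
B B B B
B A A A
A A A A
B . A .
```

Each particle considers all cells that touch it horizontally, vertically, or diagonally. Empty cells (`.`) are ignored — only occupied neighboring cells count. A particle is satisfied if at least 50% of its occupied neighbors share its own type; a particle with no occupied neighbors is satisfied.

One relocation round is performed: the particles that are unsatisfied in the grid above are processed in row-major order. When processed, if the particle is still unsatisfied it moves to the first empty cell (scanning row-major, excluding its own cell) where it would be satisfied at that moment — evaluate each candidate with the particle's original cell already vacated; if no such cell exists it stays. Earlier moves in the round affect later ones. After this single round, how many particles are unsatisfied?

0

Initially unsatisfied (in order): (0,1), (2,0), (4,0).
  (0,1) → (4,1).
  (2,0) → (0,0).
  (4,0) → (0,1).
Resulting grid:
B B B B
B B B B
. A A A
A A A A
. A A .
All satisfied now.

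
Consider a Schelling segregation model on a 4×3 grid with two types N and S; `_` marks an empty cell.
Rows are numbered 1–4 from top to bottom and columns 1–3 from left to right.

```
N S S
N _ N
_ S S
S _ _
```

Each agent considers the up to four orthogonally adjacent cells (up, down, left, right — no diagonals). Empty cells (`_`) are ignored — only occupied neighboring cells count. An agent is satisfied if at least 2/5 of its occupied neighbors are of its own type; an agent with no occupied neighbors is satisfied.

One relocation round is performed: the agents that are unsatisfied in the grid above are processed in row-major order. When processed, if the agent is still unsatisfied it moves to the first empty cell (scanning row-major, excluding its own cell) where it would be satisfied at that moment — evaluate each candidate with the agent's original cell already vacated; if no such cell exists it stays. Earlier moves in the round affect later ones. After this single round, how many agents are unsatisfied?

1

Initially unsatisfied (in order): (2,3).
  (2,3): no empty cell satisfies it; stays.
Resulting grid:
N S S
N _ N
_ S S
S _ _
Unsatisfied now: (2,3).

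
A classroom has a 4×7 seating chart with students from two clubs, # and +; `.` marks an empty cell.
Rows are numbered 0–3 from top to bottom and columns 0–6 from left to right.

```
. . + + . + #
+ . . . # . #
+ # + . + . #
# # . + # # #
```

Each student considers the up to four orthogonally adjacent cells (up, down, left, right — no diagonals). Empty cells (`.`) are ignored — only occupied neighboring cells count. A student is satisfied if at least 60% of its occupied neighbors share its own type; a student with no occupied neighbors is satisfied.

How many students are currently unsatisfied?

(0,2)+ 1/1 ok
(0,3)+ 1/1 ok
(0,5)+ 0/1 unhappy
(0,6)# 1/2 unhappy
(1,0)+ 1/1 ok
(1,4)# 0/1 unhappy
(1,6)# 2/2 ok
(2,0)+ 1/3 unhappy
(2,1)# 1/3 unhappy
(2,2)+ 0/1 unhappy
(2,4)+ 0/2 unhappy
(2,6)# 2/2 ok
(3,0)# 1/2 unhappy
(3,1)# 2/2 ok
(3,3)+ 0/1 unhappy
(3,4)# 1/3 unhappy
(3,5)# 2/2 ok
(3,6)# 2/2 ok
Unsatisfied: (0,5), (0,6), (1,4), (2,0), (2,1), (2,2), (2,4), (3,0), (3,3), (3,4) — 10 in total.

10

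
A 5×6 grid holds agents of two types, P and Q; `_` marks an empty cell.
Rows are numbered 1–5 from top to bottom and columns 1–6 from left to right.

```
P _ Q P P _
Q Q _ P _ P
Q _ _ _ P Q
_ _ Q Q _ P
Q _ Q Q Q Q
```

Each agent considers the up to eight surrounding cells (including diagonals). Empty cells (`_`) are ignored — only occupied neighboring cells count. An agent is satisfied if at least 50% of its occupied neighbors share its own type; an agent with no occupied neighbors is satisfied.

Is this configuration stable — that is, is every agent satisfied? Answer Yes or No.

(1,1)P 0/2 unhappy
(1,3)Q 1/3 unhappy
(1,4)P 2/3 ok
(1,5)P 3/3 ok
(2,1)Q 2/3 ok
(2,2)Q 3/4 ok
(2,4)P 3/4 ok
(2,6)P 2/3 ok
(3,1)Q 2/2 ok
(3,5)P 3/5 ok
(3,6)Q 0/3 unhappy
(4,3)Q 3/3 ok
(4,4)Q 4/5 ok
(4,6)P 1/4 unhappy
(5,1)Q 0/0 ok
(5,3)Q 3/3 ok
(5,4)Q 4/4 ok
(5,5)Q 3/4 ok
(5,6)Q 1/2 ok
For instance (1,1) has only 0/2 same-type neighbors, below 1/2.

No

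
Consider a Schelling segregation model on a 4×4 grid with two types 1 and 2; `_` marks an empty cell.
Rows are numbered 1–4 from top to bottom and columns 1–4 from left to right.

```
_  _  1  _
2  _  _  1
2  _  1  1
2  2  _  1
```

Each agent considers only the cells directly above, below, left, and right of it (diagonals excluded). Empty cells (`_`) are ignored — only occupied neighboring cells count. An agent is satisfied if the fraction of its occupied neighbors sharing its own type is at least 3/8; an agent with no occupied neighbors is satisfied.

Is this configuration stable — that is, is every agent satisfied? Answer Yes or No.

Row 1: (1,3)1 0/0 satisfied
Row 2: (2,1)2 1/1 satisfied · (2,4)1 1/1 satisfied
Row 3: (3,1)2 2/2 satisfied · (3,3)1 1/1 satisfied · (3,4)1 3/3 satisfied
Row 4: (4,1)2 2/2 satisfied · (4,2)2 1/1 satisfied · (4,4)1 1/1 satisfied
All meet the threshold, so the configuration is stable.

Yes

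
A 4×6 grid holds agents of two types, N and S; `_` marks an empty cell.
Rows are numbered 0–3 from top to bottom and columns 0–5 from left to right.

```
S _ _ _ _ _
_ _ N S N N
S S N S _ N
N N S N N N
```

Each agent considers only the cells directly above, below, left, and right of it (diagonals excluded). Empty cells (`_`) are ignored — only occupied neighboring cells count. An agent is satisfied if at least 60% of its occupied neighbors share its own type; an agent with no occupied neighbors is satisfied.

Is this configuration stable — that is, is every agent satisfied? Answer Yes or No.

No

Row 0: (0,0)S 0/0 satisfied
Row 1: (1,2)N 1/2 not · (1,3)S 1/3 not · (1,4)N 1/2 not · (1,5)N 2/2 satisfied
Row 2: (2,0)S 1/2 not · (2,1)S 1/3 not · (2,2)N 1/4 not · (2,3)S 1/3 not · (2,5)N 2/2 satisfied
Row 3: (3,0)N 1/2 not · (3,1)N 1/3 not · (3,2)S 0/3 not · (3,3)N 1/3 not · (3,4)N 2/2 satisfied · (3,5)N 2/2 satisfied
For instance (1,2) has only 1/2 same-type neighbors, below 3/5.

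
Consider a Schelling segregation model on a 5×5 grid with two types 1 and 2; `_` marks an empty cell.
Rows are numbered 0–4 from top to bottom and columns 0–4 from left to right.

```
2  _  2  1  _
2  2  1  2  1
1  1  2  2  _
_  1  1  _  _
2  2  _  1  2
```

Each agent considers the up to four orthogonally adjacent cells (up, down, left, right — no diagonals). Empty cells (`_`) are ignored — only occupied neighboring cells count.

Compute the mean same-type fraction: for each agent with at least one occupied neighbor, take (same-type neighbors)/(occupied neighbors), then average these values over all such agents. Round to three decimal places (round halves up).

(0,0)2 1/1
(0,2)2 0/2
(0,3)1 0/2
(1,0)2 2/3
(1,1)2 1/3
(1,2)1 0/4
(1,3)2 1/4
(1,4)1 0/1
(2,0)1 1/2
(2,1)1 2/4
(2,2)2 1/4
(2,3)2 2/2
(3,1)1 2/3
(3,2)1 1/2
(4,0)2 1/1
(4,1)2 1/2
(4,3)1 0/1
(4,4)2 0/1
Sum over 18 agents: 1/1 + 0/2 + 0/2 + 2/3 + 1/3 + 0/4 + 1/4 + 0/1 + 1/2 + 2/4 + 1/4 + 2/2 + 2/3 + 1/2 + 1/1 + 1/2 + 0/1 + 0/1 = 43/6; mean = 43/6 ÷ 18 = 43/108 = 0.398148… → 0.398.

0.398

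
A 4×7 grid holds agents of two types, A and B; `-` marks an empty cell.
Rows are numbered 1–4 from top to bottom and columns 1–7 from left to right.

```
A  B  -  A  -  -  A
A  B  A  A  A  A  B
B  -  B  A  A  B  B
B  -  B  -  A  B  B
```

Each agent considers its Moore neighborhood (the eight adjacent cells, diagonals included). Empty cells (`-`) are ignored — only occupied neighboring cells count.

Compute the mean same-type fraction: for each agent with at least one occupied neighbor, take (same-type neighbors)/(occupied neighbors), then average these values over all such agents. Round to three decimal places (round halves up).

0.609

(1,1)A 1/3
(1,2)B 1/4
(1,4)A 3/3
(1,7)A 1/2
(2,1)A 1/4
(2,2)B 3/6
(2,3)A 3/6
(2,4)A 5/6
(2,5)A 5/6
(2,6)A 3/6
(2,7)B 2/4
(3,1)B 2/3
(3,3)B 2/5
(3,4)A 5/7
(3,5)A 5/7
(3,6)B 4/8
(3,7)B 4/5
(4,1)B 1/1
(4,3)B 1/2
(4,5)A 2/4
(4,6)B 3/5
(4,7)B 3/3
Sum over 22 agents: 1/3 + 1/4 + 3/3 + 1/2 + 1/4 + 3/6 + 3/6 + 5/6 + 5/6 + 3/6 + 2/4 + 2/3 + 2/5 + 5/7 + 5/7 + 4/8 + 4/5 + 1/1 + 1/2 + 2/4 + 3/5 + 3/3 = 2813/210; mean = 2813/210 ÷ 22 = 2813/4620 = 0.608874… → 0.609.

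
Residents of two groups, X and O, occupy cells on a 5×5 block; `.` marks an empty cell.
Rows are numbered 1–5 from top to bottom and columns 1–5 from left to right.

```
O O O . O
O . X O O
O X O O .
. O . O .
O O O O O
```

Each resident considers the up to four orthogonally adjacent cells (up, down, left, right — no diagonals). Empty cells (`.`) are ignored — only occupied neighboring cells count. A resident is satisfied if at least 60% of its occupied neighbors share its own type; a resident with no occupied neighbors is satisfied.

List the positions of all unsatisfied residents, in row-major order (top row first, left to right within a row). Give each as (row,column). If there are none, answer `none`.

(1,3), (2,3), (3,1), (3,2), (3,3), (4,2)

Row 1: (1,1)O 2/2 ok · (1,2)O 2/2 ok · (1,3)O 1/2 unhappy · (1,5)O 1/1 ok
Row 2: (2,1)O 2/2 ok · (2,3)X 0/3 unhappy · (2,4)O 2/3 ok · (2,5)O 2/2 ok
Row 3: (3,1)O 1/2 unhappy · (3,2)X 0/3 unhappy · (3,3)O 1/3 unhappy · (3,4)O 3/3 ok
Row 4: (4,2)O 1/2 unhappy · (4,4)O 2/2 ok
Row 5: (5,1)O 1/1 ok · (5,2)O 3/3 ok · (5,3)O 2/2 ok · (5,4)O 3/3 ok · (5,5)O 1/1 ok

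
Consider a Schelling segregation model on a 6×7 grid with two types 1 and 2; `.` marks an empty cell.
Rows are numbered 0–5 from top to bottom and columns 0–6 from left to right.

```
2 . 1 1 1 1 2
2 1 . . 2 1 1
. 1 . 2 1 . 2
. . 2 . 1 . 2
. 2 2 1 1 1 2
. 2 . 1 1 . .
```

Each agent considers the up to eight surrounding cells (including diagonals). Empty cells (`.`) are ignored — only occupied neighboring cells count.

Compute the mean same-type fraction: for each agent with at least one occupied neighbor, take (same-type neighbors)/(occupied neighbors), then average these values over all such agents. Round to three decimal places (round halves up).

(0,0)2 1/2
(0,2)1 2/2
(0,3)1 2/3
(0,4)1 3/4
(0,5)1 3/5
(0,6)2 0/3
(1,0)2 1/3
(1,1)1 2/4
(1,4)2 1/6
(1,5)1 4/7
(1,6)1 2/4
(2,1)1 1/3
(2,3)2 2/4
(2,4)1 2/4
(2,6)2 1/3
(3,2)2 3/5
(3,4)1 4/5
(3,6)2 2/3
(4,1)2 3/3
(4,2)2 3/5
(4,3)1 4/6
(4,4)1 5/5
(4,5)1 3/5
(4,6)2 1/2
(5,1)2 2/2
(5,3)1 3/4
(5,4)1 4/4
Sum over 27 agents: 1/2 + 2/2 + 2/3 + 3/4 + 3/5 + 0/3 + 1/3 + 2/4 + 1/6 + 4/7 + 2/4 + 1/3 + 2/4 + 2/4 + 1/3 + 3/5 + 4/5 + 2/3 + 3/3 + 3/5 + 4/6 + 5/5 + 3/5 + 1/2 + 2/2 + 3/4 + 4/4 = 1726/105; mean = 1726/105 ÷ 27 = 1726/2835 = 0.608818… → 0.609.

0.609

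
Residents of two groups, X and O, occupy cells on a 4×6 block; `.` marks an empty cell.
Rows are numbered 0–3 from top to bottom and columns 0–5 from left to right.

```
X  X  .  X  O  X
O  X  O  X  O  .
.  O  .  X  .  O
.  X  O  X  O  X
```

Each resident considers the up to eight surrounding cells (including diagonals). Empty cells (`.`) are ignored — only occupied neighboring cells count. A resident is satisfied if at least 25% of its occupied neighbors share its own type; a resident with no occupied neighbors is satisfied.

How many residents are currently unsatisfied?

4

Row 0: (0,0)X 2/3 ok · (0,1)X 2/4 ok · (0,3)X 1/4 ok · (0,4)O 1/4 ok · (0,5)X 0/2 unhappy
Row 1: (1,0)O 1/4 ok · (1,1)X 2/5 ok · (1,2)O 1/6 unhappy · (1,3)X 2/5 ok · (1,4)O 2/6 ok
Row 2: (2,1)O 3/5 ok · (2,3)X 2/6 ok · (2,5)O 2/3 ok
Row 3: (3,1)X 0/2 unhappy · (3,2)O 1/4 ok · (3,3)X 1/3 ok · (3,4)O 1/4 ok · (3,5)X 0/2 unhappy
Unsatisfied: (0,5), (1,2), (3,1), (3,5) — 4 in total.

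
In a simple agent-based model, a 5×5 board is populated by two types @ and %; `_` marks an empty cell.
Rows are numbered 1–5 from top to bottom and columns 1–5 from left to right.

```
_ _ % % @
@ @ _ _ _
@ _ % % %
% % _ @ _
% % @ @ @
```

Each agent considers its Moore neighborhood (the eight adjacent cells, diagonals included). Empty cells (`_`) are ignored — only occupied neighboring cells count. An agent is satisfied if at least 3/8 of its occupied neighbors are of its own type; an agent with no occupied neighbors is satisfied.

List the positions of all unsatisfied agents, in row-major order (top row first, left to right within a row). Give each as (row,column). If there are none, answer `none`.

Row 1: (1,3)% 1/2 ok · (1,4)% 1/2 ok · (1,5)@ 0/1 unhappy
Row 2: (2,1)@ 2/2 ok · (2,2)@ 2/4 ok
Row 3: (3,1)@ 2/4 ok · (3,3)% 2/4 ok · (3,4)% 2/3 ok · (3,5)% 1/2 ok
Row 4: (4,1)% 3/4 ok · (4,2)% 4/6 ok · (4,4)@ 3/6 ok
Row 5: (5,1)% 3/3 ok · (5,2)% 3/4 ok · (5,3)@ 2/4 ok · (5,4)@ 3/3 ok · (5,5)@ 2/2 ok

(1,5)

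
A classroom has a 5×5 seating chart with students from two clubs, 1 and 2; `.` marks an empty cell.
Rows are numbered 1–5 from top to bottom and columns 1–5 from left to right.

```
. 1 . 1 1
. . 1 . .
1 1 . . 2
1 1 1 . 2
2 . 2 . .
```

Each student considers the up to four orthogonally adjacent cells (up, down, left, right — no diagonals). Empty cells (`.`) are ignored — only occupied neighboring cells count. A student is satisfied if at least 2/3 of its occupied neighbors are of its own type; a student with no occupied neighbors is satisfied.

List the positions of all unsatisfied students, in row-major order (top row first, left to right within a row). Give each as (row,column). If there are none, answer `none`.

Row 1: (1,2)1 0/0 ok · (1,4)1 1/1 ok · (1,5)1 1/1 ok
Row 2: (2,3)1 0/0 ok
Row 3: (3,1)1 2/2 ok · (3,2)1 2/2 ok · (3,5)2 1/1 ok
Row 4: (4,1)1 2/3 ok · (4,2)1 3/3 ok · (4,3)1 1/2 unhappy · (4,5)2 1/1 ok
Row 5: (5,1)2 0/1 unhappy · (5,3)2 0/1 unhappy

(4,3), (5,1), (5,3)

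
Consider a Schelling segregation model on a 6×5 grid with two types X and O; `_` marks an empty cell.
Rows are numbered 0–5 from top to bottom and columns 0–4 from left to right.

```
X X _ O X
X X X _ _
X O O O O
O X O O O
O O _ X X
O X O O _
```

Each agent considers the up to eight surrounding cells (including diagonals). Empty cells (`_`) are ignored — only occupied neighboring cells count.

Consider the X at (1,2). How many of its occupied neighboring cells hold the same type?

2

Occupied neighbors of (1,2): (0,1)=X, (0,3)=O, (1,1)=X, (2,1)=O, (2,2)=O, (2,3)=O.
Same type (X): 2 of 6.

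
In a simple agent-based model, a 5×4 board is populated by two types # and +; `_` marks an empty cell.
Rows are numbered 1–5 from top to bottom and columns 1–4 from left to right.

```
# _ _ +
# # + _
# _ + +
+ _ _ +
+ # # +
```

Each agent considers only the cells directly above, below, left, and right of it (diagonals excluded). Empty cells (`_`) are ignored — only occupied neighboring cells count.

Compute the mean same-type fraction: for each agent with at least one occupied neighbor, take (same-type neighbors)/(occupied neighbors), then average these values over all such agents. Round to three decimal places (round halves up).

0.692

Row 1: (1,1)# 1/1 · (1,4)+ — no occupied neighbors
Row 2: (2,1)# 3/3 · (2,2)# 1/2 · (2,3)+ 1/2
Row 3: (3,1)# 1/2 · (3,3)+ 2/2 · (3,4)+ 2/2
Row 4: (4,1)+ 1/2 · (4,4)+ 2/2
Row 5: (5,1)+ 1/2 · (5,2)# 1/2 · (5,3)# 1/2 · (5,4)+ 1/2
Sum over 13 agents: 1/1 + 3/3 + 1/2 + 1/2 + 1/2 + 2/2 + 2/2 + 1/2 + 2/2 + 1/2 + 1/2 + 1/2 + 1/2 = 9; mean = 9 ÷ 13 = 9/13 = 0.692307… → 0.692.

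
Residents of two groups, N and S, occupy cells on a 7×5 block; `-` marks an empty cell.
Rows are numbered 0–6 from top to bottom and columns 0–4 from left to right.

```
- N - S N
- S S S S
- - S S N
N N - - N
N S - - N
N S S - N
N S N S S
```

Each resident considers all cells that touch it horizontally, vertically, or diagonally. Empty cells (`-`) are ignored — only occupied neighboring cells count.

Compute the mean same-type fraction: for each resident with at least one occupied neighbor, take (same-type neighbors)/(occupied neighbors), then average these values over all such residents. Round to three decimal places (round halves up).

Row 0: (0,1)N 0/2 · (0,3)S 3/4 · (0,4)N 0/3
Row 1: (1,1)S 2/3 · (1,2)S 5/6 · (1,3)S 5/7 · (1,4)S 3/5
Row 2: (2,2)S 4/5 · (2,3)S 4/6 · (2,4)N 1/4
Row 3: (3,0)N 2/3 · (3,1)N 2/4 · (3,4)N 2/3
Row 4: (4,0)N 3/5 · (4,1)S 2/6 · (4,4)N 2/2
Row 5: (5,0)N 2/5 · (5,1)S 3/7 · (5,2)S 4/5 · (5,4)N 1/3
Row 6: (6,0)N 1/3 · (6,1)S 2/5 · (6,2)N 0/4 · (6,3)S 2/4 · (6,4)S 1/2
Sum over 25 residents: 0/2 + 3/4 + 0/3 + 2/3 + 5/6 + 5/7 + 3/5 + 4/5 + 4/6 + 1/4 + 2/3 + 2/4 + 2/3 + 3/5 + 2/6 + 2/2 + 2/5 + 3/7 + 4/5 + 1/3 + 1/3 + 2/5 + 0/4 + 2/4 + 1/2 = 446/35; mean = 446/35 ÷ 25 = 446/875 = 0.509714… → 0.510.

0.510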